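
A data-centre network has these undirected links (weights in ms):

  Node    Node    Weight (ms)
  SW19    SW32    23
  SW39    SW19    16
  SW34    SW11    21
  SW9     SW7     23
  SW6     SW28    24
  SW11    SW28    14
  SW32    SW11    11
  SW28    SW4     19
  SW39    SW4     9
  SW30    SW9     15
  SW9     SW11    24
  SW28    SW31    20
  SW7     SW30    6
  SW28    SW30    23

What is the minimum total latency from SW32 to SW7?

Running Dijkstra from SW32:
SW32: 0
SW11: 11  (via SW32)
SW19: 23  (via SW32)
SW28: 25  (via SW11)
SW34: 32  (via SW11)
SW9: 35  (via SW11)
SW39: 39  (via SW19)
SW4: 44  (via SW28)
SW31: 45  (via SW28)
SW30: 48  (via SW28)
SW6: 49  (via SW28)
SW7: 54  (via SW30)
Shortest route: SW32–SW11–SW28–SW30–SW7 = 54 ms.

54 ms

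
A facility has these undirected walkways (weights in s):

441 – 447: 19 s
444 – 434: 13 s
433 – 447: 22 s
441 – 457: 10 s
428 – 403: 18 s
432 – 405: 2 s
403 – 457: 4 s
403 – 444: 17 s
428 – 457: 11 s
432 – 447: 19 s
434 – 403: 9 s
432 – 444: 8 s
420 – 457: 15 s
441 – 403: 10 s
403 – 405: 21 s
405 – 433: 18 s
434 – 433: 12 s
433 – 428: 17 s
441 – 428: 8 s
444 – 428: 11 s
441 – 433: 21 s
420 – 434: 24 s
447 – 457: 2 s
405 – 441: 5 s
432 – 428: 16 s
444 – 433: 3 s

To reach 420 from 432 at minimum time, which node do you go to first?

405

Candidate routes:
432–405–441–457–420: 2+5+10+15 = 32
432–447–457–420: 19+2+15 = 36
432–405–441–403–457–420: 2+5+10+4+15 = 36
The minimum is 32 s via 432–405–441–457–420.
So from 432 the first move is to 405.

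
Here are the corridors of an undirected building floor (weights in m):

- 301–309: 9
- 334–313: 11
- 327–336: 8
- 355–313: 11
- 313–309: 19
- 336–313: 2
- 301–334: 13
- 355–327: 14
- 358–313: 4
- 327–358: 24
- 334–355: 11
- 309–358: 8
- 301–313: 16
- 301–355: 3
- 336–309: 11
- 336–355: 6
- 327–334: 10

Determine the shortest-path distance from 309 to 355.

12 m

Settle nodes by increasing distance from 309:
309: 0
358: 8  (via 309)
301: 9  (via 309)
336: 11  (via 309)
355: 12  (via 301)
Shortest route: 309–301–355 = 12 m.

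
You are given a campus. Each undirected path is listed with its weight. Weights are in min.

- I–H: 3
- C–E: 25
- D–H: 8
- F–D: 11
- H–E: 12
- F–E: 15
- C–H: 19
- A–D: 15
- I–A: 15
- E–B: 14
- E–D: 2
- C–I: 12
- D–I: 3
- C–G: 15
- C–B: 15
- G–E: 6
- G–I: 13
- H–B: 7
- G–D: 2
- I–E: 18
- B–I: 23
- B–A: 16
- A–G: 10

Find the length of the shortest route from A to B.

16 min

Candidate routes:
A - B: 16 = 16
A - G - D - I - H - B: 10+2+3+3+7 = 25
A - I - H - B: 15+3+7 = 25
The minimum is 16 min via A - B.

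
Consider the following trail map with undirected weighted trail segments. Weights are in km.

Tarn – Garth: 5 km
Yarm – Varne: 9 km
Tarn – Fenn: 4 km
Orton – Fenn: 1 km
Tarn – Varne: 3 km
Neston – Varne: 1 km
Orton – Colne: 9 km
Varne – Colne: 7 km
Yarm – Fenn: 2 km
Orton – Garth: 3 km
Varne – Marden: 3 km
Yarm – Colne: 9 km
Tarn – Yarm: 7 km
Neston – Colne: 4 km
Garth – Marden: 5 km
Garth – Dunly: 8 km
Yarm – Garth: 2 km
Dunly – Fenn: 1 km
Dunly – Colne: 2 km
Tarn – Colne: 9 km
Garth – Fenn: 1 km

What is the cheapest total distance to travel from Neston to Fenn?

Enumerating some paths:
Neston → Varne → Tarn → Fenn: 1+3+4 = 8
Neston → Colne → Dunly → Fenn: 4+2+1 = 7
Neston → Varne → Tarn → Garth → Fenn: 1+3+5+1 = 10
Neston → Varne → Marden → Garth → Fenn: 1+3+5+1 = 10
Cheapest is Neston → Colne → Dunly → Fenn at 7 km.

7 km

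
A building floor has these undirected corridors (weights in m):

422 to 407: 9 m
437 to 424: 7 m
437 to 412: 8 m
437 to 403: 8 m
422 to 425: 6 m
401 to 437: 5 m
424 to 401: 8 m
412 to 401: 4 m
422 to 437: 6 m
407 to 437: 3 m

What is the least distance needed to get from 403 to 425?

Running Dijkstra from 403:
403: 0
437: 8  (via 403)
407: 11  (via 437)
401: 13  (via 437)
422: 14  (via 437)
424: 15  (via 437)
412: 16  (via 437)
425: 20  (via 422)
Shortest route: 403–437–422–425 = 20 m.

20 m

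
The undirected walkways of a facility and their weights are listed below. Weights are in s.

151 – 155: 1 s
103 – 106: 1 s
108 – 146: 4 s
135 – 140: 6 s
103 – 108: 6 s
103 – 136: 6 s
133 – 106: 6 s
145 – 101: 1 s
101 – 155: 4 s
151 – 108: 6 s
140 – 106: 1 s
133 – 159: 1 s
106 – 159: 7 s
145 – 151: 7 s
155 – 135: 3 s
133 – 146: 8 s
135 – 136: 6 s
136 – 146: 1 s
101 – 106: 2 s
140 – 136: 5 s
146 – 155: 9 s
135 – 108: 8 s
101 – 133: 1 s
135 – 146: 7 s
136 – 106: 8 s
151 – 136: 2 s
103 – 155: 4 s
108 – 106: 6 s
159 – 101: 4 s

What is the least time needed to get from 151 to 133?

6 s

Candidate routes:
151–155–103–106–101–133: 1+4+1+2+1 = 9
151–155–101–159–133: 1+4+4+1 = 10
151–145–101–133: 7+1+1 = 9
151–155–101–133: 1+4+1 = 6
Cheapest is 151–155–101–133 at 6 s.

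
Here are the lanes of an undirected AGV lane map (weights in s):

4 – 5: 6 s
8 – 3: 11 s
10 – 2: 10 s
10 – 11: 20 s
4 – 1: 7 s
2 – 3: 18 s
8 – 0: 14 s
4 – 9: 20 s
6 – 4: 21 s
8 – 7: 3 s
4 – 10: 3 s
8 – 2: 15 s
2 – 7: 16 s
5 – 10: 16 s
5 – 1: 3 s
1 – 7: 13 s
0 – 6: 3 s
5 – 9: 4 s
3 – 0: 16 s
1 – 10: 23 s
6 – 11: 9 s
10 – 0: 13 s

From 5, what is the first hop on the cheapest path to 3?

1

Candidate routes:
5 → 4 → 10 → 2 → 3: 6+3+10+18 = 37
5 → 1 → 7 → 8 → 3: 3+13+3+11 = 30
The minimum is 30 s via 5 → 1 → 7 → 8 → 3.
So from 5 the first move is to 1.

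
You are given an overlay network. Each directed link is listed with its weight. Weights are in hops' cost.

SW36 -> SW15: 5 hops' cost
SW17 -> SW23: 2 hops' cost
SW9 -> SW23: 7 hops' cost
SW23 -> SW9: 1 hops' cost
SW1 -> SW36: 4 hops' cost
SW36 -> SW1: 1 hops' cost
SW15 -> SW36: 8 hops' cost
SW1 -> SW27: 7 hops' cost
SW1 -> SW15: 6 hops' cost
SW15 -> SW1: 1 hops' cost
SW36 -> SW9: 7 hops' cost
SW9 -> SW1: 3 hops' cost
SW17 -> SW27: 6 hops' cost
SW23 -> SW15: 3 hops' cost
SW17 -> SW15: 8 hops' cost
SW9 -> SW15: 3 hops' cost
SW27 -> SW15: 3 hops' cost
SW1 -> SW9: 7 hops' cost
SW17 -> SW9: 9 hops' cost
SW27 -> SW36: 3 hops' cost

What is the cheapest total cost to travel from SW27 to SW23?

17 hops' cost

Settle nodes by increasing distance from SW27:
SW27: 0
SW36: 3  (via SW27)
SW15: 3  (via SW27)
SW1: 4  (via SW36)
SW9: 10  (via SW36)
SW23: 17  (via SW9)
Shortest route: SW27–SW36–SW9–SW23 = 17 hops' cost.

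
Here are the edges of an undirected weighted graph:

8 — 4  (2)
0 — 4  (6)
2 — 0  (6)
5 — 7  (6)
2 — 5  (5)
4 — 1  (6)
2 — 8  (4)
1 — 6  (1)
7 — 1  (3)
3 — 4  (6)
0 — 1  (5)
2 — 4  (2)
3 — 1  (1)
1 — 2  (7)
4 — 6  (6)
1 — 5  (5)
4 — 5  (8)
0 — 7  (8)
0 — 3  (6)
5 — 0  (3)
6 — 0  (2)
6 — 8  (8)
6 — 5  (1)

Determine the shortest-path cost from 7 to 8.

Running Dijkstra from 7:
7: 0
1: 3  (via 7)
3: 4  (via 1)
6: 4  (via 1)
5: 5  (via 6)
0: 6  (via 6)
4: 9  (via 1)
2: 10  (via 1)
8: 11  (via 4)
Shortest route: 7–1–4–8 = 11.

11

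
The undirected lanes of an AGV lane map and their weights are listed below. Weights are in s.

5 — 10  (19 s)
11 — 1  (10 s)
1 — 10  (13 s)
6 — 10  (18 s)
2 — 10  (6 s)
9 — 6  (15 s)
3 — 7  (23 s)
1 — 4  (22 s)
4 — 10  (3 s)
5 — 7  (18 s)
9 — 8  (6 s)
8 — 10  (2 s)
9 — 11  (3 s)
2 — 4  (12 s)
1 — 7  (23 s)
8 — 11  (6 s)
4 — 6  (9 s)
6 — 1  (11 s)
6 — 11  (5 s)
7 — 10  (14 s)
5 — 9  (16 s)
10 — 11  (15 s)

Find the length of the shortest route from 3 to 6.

Settle nodes by increasing distance from 3:
3: 0
7: 23  (via 3)
10: 37  (via 7)
8: 39  (via 10)
4: 40  (via 10)
5: 41  (via 7)
2: 43  (via 10)
9: 45  (via 8)
11: 45  (via 8)
1: 46  (via 7)
6: 49  (via 4)
Shortest route: 3 → 7 → 10 → 4 → 6 = 49 s.

49 s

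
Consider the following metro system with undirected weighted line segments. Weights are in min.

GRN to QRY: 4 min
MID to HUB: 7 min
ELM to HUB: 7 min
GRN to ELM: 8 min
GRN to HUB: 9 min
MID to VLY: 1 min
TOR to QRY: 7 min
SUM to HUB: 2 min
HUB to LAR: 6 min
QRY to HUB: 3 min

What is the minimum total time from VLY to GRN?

15 min

Enumerating some paths:
VLY - MID - HUB - ELM - GRN: 1+7+7+8 = 23
VLY - MID - HUB - GRN: 1+7+9 = 17
VLY - MID - HUB - QRY - GRN: 1+7+3+4 = 15
Cheapest is VLY - MID - HUB - QRY - GRN at 15 min.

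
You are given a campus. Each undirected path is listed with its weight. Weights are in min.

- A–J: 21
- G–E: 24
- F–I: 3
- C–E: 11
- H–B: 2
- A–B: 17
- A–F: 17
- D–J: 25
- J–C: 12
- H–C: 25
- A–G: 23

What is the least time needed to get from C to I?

Compare a few routes:
C - J - A - F - I: 12+21+17+3 = 53
C - H - B - A - F - I: 25+2+17+17+3 = 64
Cheapest is C - J - A - F - I at 53 min.

53 min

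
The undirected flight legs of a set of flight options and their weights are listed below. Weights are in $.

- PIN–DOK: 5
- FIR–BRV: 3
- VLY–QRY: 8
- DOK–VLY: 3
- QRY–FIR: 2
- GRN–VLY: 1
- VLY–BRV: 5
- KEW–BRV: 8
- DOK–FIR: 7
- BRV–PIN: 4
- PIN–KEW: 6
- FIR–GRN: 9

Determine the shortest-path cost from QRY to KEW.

$13

Running Dijkstra from QRY:
QRY: 0
FIR: 2  (via QRY)
BRV: 5  (via FIR)
VLY: 8  (via QRY)
DOK: 9  (via FIR)
PIN: 9  (via BRV)
GRN: 9  (via VLY)
KEW: 13  (via BRV)
Shortest route: QRY → FIR → BRV → KEW = $13.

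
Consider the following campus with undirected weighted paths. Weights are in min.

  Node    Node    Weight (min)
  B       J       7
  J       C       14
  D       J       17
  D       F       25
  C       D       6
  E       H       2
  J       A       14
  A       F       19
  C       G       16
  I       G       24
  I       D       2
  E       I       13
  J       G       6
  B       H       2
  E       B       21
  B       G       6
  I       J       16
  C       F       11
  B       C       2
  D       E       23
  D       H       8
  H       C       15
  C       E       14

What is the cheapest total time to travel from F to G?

Settle nodes by increasing distance from F:
F: 0
C: 11  (via F)
B: 13  (via C)
H: 15  (via B)
D: 17  (via C)
E: 17  (via H)
A: 19  (via F)
G: 19  (via B)
Shortest route: F → C → B → G = 19 min.

19 min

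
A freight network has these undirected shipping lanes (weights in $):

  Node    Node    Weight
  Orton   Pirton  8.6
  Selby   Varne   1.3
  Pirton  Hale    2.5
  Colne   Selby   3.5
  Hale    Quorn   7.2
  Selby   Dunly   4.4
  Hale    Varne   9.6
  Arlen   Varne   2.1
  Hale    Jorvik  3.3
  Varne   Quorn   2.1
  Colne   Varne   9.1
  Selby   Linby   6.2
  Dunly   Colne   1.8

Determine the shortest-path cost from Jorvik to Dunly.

Shortest distances from Jorvik:
Jorvik: 0
Hale: 3.3  (via Jorvik)
Pirton: 5.8  (via Hale)
Quorn: 10.5  (via Hale)
Varne: 12.6  (via Quorn)
Selby: 13.9  (via Varne)
Orton: 14.4  (via Pirton)
Arlen: 14.7  (via Varne)
Colne: 17.4  (via Selby)
Dunly: 18.3  (via Selby)
Shortest route: Jorvik → Hale → Quorn → Varne → Selby → Dunly = $18.3.

$18.3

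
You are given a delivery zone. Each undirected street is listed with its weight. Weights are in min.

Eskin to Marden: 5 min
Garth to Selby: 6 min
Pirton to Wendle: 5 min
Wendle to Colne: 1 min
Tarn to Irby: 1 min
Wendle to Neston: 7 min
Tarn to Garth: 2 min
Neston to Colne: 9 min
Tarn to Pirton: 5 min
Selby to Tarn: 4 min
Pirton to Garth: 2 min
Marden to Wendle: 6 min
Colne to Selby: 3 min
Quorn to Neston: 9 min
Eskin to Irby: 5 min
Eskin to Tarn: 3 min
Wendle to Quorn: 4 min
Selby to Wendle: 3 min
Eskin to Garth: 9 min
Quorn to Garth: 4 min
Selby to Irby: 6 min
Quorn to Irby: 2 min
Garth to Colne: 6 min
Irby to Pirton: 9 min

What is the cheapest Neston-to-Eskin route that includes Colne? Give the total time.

Best Neston to Colne: Neston → Wendle → Colne costing 8
Shortest Colne→Eskin: Colne → Selby → Tarn → Eskin = 10
Total via Colne: 8 + 10 = 18 min.

18 min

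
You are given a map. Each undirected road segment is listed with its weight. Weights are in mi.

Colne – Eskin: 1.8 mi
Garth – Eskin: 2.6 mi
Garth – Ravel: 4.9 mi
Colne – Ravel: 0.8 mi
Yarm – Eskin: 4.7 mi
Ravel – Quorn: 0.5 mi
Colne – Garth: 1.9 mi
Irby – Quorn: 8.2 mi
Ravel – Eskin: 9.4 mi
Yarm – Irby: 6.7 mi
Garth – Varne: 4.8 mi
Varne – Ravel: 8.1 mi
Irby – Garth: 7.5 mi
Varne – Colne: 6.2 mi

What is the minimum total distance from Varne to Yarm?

Enumerating some paths:
Varne → Garth → Eskin → Yarm: 4.8+2.6+4.7 = 12.1
Varne → Garth → Colne → Eskin → Yarm: 4.8+1.9+1.8+4.7 = 13.2
Varne → Colne → Eskin → Yarm: 6.2+1.8+4.7 = 12.7
Cheapest is Varne → Garth → Eskin → Yarm at 12.1 mi.

12.1 mi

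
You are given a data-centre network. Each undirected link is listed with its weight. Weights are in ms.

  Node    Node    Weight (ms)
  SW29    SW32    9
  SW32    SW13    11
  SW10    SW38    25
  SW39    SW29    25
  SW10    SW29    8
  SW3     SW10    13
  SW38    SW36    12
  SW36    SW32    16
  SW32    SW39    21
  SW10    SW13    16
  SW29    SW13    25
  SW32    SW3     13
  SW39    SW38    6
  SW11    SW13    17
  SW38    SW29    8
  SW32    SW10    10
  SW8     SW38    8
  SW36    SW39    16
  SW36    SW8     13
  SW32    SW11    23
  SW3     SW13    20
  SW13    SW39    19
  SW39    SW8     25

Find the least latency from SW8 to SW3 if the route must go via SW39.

48 ms

Shortest SW8→SW39: SW8 → SW38 → SW39 = 14
Shortest SW39→SW3: SW39 → SW32 → SW3 = 34
Total via SW39: 14 + 34 = 48 ms.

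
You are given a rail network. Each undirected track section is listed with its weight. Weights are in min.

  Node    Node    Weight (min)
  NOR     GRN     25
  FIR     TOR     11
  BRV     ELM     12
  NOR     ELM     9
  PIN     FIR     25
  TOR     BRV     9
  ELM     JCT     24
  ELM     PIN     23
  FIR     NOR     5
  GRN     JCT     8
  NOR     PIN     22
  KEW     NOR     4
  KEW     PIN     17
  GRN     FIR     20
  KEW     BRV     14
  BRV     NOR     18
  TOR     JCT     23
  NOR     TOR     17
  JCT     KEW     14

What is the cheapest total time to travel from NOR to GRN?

Shortest distances from NOR:
NOR: 0
KEW: 4  (via NOR)
FIR: 5  (via NOR)
ELM: 9  (via NOR)
TOR: 16  (via FIR)
BRV: 18  (via NOR)
JCT: 18  (via KEW)
PIN: 21  (via KEW)
GRN: 25  (via NOR)
Shortest route: NOR → GRN = 25 min.

25 min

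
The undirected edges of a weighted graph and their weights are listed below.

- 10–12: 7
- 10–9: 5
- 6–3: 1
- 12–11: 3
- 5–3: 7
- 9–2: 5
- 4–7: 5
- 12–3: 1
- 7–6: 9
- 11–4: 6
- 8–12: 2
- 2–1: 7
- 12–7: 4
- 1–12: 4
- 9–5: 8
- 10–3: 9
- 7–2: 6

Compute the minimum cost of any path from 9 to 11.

Enumerating some paths:
9 → 5 → 3 → 12 → 11: 8+7+1+3 = 19
9 → 10 → 12 → 11: 5+7+3 = 15
9 → 2 → 7 → 12 → 11: 5+6+4+3 = 18
9 → 10 → 3 → 12 → 11: 5+9+1+3 = 18
The minimum is 15 via 9 → 10 → 12 → 11.

15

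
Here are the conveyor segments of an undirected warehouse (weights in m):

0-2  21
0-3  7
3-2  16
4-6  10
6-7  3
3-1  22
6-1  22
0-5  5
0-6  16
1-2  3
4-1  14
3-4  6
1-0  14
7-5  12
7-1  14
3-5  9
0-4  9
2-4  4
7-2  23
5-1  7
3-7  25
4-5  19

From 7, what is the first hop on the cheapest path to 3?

Enumerating some paths:
7–5–3: 12+9 = 21
7–6–4–3: 3+10+6 = 19
Cheapest is 7–6–4–3 at 19 m.
So from 7 the first move is to 6.

6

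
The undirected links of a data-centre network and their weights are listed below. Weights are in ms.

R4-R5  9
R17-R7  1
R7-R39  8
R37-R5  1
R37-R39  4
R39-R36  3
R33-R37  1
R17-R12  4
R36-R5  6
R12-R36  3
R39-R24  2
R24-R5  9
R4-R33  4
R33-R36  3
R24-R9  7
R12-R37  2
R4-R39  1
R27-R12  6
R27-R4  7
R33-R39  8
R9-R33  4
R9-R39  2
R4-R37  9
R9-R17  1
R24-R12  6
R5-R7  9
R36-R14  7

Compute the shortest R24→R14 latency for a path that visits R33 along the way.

17 ms

Shortest R24→R33: R24–R39–R4–R33 = 7
Shortest R33→R14: R33–R36–R14 = 10
Total via R33: 7 + 10 = 17 ms.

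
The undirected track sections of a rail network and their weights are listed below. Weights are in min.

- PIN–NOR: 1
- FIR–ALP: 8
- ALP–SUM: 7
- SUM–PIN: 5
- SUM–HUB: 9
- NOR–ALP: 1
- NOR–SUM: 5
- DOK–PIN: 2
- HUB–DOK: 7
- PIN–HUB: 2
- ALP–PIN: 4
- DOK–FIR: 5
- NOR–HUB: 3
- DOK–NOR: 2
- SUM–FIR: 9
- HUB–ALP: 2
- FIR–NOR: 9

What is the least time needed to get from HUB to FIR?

Shortest distances from HUB:
HUB: 0
ALP: 2  (via HUB)
PIN: 2  (via HUB)
NOR: 3  (via HUB)
DOK: 4  (via PIN)
SUM: 7  (via PIN)
FIR: 9  (via DOK)
Shortest route: HUB → PIN → DOK → FIR = 9 min.

9 min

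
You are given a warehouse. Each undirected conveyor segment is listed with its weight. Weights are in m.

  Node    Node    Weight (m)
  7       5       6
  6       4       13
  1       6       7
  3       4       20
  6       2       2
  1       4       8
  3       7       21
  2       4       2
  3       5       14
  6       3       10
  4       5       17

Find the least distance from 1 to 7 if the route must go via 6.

Shortest 1→6: 1 → 6 = 7
Best 6 to 7: 6 → 2 → 4 → 5 → 7 costing 27
Total via 6: 7 + 27 = 34 m.

34 m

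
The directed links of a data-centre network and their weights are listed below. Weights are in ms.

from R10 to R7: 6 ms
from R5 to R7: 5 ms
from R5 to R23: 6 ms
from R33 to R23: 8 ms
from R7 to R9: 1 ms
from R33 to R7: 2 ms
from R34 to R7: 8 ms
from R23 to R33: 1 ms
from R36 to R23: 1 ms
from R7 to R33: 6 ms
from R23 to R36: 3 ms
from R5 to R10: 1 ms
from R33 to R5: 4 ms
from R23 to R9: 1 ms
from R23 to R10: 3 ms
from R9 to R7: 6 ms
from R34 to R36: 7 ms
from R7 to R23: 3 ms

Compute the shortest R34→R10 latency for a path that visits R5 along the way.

Shortest R34→R5: R34 → R36 → R23 → R33 → R5 = 13
Best R5 to R10: R5 → R10 costing 1
Total via R5: 13 + 1 = 14 ms.

14 ms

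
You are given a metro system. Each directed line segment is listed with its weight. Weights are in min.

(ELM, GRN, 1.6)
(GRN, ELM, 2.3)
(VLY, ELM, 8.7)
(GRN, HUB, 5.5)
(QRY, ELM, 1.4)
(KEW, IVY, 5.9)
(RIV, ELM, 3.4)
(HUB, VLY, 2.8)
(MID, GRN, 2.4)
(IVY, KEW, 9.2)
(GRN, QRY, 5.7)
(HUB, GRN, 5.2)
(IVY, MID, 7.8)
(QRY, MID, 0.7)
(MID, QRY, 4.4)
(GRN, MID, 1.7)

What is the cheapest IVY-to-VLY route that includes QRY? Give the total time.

23.5 min

Shortest IVY→QRY: IVY → MID → QRY = 12.2
Best QRY to VLY: QRY → ELM → GRN → HUB → VLY costing 11.3
Total via QRY: 12.2 + 11.3 = 23.5 min.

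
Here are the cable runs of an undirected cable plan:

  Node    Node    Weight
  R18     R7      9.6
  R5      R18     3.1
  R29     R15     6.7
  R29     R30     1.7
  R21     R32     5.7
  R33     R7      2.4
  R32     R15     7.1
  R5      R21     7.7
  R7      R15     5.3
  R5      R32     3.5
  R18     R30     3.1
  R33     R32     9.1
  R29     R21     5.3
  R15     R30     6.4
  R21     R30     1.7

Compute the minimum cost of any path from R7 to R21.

13.4

Candidate routes:
R7 - R15 - R30 - R21: 5.3+6.4+1.7 = 13.4
R7 - R15 - R29 - R30 - R21: 5.3+6.7+1.7+1.7 = 15.4
R7 - R18 - R30 - R21: 9.6+3.1+1.7 = 14.4
The minimum is 13.4 via R7 - R15 - R30 - R21.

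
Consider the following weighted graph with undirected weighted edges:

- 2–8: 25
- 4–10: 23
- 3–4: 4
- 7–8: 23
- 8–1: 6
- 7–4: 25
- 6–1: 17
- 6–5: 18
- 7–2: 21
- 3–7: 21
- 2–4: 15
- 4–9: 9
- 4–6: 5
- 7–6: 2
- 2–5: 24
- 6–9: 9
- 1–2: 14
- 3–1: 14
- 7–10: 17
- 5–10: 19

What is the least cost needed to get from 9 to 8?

Enumerating some paths:
9–6–1–8: 9+17+6 = 32
9–6–7–8: 9+2+23 = 34
9–4–3–1–8: 9+4+14+6 = 33
The minimum is 32 via 9–6–1–8.

32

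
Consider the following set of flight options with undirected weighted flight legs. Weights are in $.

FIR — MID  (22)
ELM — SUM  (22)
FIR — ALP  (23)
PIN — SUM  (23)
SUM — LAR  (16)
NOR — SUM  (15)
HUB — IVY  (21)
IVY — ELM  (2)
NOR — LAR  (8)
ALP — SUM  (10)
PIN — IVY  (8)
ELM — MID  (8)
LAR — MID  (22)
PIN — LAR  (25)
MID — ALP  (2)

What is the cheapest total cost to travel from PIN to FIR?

Enumerating some paths:
PIN - IVY - ELM - MID - FIR: 8+2+8+22 = 40
PIN - IVY - ELM - MID - ALP - FIR: 8+2+8+2+23 = 43
PIN - SUM - ALP - FIR: 23+10+23 = 56
The minimum is $40 via PIN - IVY - ELM - MID - FIR.

$40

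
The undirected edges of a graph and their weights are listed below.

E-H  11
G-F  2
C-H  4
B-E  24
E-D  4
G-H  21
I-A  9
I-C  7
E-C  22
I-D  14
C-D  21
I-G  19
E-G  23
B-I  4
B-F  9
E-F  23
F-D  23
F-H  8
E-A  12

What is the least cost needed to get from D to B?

Enumerating some paths:
D → I → B: 14+4 = 18
D → E → B: 4+24 = 28
Cheapest is D → I → B at 18.

18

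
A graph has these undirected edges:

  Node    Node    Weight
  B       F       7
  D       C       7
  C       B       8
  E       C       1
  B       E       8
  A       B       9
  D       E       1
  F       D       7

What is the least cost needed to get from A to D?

Enumerating some paths:
A → B → F → D: 9+7+7 = 23
A → B → E → D: 9+8+1 = 18
A → B → C → E → D: 9+8+1+1 = 19
Cheapest is A → B → E → D at 18.

18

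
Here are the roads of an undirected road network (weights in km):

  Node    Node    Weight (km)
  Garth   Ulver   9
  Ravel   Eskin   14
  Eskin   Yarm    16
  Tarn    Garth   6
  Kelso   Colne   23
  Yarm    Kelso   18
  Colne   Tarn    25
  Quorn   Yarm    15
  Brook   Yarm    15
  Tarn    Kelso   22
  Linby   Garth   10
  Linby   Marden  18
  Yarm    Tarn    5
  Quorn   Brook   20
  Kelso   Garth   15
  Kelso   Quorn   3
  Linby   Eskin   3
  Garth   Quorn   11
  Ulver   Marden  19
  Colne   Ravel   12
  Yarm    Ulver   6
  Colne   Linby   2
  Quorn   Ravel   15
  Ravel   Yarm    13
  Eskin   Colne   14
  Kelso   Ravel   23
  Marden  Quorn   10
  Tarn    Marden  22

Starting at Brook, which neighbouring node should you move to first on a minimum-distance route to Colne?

Compare a few routes:
Brook–Yarm–Tarn–Garth–Linby–Colne: 15+5+6+10+2 = 38
Brook–Yarm–Eskin–Linby–Colne: 15+16+3+2 = 36
Cheapest is Brook–Yarm–Eskin–Linby–Colne at 36 km.
So from Brook the first move is to Yarm.

Yarm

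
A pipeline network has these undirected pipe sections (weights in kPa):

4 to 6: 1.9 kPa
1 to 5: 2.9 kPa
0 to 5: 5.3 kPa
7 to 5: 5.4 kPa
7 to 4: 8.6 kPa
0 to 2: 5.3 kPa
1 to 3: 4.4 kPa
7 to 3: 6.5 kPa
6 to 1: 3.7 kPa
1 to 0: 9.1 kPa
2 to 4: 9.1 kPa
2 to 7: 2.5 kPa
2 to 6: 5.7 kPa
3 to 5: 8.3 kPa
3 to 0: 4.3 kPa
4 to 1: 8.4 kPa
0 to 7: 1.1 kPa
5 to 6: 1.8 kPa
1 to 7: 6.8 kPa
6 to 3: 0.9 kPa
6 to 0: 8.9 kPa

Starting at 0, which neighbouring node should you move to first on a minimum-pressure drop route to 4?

3

Candidate routes:
0–5–6–4: 5.3+1.8+1.9 = 9
0–3–6–4: 4.3+0.9+1.9 = 7.1
0–7–4: 1.1+8.6 = 9.7
Cheapest is 0–3–6–4 at 7.1 kPa.
So from 0 the first move is to 3.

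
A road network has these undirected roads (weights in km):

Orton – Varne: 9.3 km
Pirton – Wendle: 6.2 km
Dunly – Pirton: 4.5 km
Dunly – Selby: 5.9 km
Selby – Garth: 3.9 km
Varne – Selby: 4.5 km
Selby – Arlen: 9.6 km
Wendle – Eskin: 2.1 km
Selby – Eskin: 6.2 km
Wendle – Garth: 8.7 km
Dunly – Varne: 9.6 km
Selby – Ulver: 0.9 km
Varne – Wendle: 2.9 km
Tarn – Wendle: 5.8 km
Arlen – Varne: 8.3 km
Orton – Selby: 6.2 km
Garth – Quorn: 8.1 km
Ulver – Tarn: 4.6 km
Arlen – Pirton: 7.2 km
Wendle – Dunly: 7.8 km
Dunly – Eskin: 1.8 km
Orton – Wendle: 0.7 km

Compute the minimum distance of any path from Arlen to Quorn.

21.6 km

Compare a few routes:
Arlen - Varne - Wendle - Garth - Quorn: 8.3+2.9+8.7+8.1 = 28
Arlen - Varne - Selby - Garth - Quorn: 8.3+4.5+3.9+8.1 = 24.8
Arlen - Selby - Garth - Quorn: 9.6+3.9+8.1 = 21.6
The minimum is 21.6 km via Arlen - Selby - Garth - Quorn.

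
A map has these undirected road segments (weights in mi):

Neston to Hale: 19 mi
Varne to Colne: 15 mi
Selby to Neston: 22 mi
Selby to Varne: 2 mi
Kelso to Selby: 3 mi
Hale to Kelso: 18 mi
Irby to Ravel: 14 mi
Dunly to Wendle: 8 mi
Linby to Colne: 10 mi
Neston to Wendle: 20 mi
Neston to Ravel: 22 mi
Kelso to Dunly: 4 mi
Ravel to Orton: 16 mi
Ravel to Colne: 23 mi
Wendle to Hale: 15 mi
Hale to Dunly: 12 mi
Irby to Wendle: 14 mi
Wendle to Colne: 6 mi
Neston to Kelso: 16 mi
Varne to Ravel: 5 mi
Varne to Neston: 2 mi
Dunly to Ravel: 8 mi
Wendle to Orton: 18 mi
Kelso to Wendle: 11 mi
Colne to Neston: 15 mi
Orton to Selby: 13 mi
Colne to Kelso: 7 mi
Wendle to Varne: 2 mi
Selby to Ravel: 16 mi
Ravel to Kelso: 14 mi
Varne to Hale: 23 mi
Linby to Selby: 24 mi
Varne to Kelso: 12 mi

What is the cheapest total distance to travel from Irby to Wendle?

14 mi

Compare a few routes:
Irby → Ravel → Varne → Wendle: 14+5+2 = 21
Irby → Wendle: 14 = 14
Irby → Ravel → Dunly → Wendle: 14+8+8 = 30
Cheapest is Irby → Wendle at 14 mi.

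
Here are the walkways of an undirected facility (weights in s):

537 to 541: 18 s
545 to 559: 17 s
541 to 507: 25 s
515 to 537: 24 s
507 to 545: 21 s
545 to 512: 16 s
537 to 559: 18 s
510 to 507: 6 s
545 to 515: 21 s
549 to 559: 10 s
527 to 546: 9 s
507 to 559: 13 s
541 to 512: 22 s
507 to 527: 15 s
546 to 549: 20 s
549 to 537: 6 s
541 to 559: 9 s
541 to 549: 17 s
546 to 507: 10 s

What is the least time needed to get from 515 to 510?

Enumerating some paths:
515–537–549–559–507–510: 24+6+10+13+6 = 59
515–545–507–510: 21+21+6 = 48
515–545–559–507–510: 21+17+13+6 = 57
The minimum is 48 s via 515–545–507–510.

48 s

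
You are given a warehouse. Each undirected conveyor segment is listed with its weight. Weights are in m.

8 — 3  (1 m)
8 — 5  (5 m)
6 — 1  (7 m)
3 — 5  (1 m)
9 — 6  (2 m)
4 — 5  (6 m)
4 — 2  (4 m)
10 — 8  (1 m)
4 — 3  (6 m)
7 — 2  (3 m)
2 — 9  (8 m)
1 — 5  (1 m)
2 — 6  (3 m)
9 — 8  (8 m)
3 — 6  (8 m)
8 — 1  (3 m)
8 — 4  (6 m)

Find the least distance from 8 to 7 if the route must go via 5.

15 m

Shortest 8→5: 8 → 3 → 5 = 2
Best 5 to 7: 5 → 4 → 2 → 7 costing 13
Total via 5: 2 + 13 = 15 m.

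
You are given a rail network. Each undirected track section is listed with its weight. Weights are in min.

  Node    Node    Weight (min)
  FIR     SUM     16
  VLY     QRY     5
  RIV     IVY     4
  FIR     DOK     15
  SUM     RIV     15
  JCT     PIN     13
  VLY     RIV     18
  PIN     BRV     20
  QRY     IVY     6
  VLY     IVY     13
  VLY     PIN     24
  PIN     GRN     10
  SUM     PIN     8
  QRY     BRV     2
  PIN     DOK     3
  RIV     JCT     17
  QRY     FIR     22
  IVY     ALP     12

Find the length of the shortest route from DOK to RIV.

26 min

Compare a few routes:
DOK → PIN → SUM → RIV: 3+8+15 = 26
DOK → PIN → JCT → RIV: 3+13+17 = 33
DOK → PIN → BRV → QRY → IVY → RIV: 3+20+2+6+4 = 35
The minimum is 26 min via DOK → PIN → SUM → RIV.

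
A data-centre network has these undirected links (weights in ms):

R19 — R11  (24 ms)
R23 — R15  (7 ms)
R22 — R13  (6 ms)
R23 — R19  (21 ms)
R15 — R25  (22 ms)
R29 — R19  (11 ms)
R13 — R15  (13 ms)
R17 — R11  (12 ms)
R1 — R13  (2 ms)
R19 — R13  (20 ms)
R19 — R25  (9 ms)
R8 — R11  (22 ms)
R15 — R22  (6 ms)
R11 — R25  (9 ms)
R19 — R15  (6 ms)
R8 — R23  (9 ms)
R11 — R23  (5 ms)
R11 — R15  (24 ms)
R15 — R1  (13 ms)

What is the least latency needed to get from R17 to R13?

Shortest distances from R17:
R17: 0
R11: 12  (via R17)
R23: 17  (via R11)
R25: 21  (via R11)
R15: 24  (via R23)
R8: 26  (via R23)
R22: 30  (via R15)
R19: 30  (via R25)
R13: 36  (via R22)
Shortest route: R17–R11–R23–R15–R22–R13 = 36 ms.

36 ms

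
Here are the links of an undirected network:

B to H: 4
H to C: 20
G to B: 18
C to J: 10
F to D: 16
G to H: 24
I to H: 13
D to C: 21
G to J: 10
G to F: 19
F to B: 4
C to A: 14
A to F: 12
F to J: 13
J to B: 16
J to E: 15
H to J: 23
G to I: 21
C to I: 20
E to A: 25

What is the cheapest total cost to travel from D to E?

44

Enumerating some paths:
D → F → J → E: 16+13+15 = 44
D → C → J → E: 21+10+15 = 46
Cheapest is D → F → J → E at 44.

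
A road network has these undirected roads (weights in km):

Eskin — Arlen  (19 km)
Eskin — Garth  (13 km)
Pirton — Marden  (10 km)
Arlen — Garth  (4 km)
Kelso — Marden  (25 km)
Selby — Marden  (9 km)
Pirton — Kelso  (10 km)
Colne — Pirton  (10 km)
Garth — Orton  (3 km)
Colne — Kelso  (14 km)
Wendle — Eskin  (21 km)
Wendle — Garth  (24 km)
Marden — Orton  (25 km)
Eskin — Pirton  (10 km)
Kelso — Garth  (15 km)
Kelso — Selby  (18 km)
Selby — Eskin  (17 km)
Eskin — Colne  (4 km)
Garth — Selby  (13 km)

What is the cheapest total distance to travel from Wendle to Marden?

Candidate routes:
Wendle → Eskin → Colne → Pirton → Marden: 21+4+10+10 = 45
Wendle → Garth → Selby → Marden: 24+13+9 = 46
Wendle → Eskin → Pirton → Marden: 21+10+10 = 41
Wendle → Eskin → Selby → Marden: 21+17+9 = 47
The minimum is 41 km via Wendle → Eskin → Pirton → Marden.

41 km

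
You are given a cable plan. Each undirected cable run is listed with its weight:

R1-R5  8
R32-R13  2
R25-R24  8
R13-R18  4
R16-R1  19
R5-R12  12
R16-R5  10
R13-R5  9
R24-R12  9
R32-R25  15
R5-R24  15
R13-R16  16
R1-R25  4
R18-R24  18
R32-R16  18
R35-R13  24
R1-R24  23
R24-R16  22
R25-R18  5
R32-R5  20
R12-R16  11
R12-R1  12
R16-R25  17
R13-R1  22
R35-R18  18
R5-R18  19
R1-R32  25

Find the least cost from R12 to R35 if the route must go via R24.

40

Best R12 to R24: R12 → R24 costing 9
Best R24 to R35: R24 → R25 → R18 → R35 costing 31
Total via R24: 9 + 31 = 40.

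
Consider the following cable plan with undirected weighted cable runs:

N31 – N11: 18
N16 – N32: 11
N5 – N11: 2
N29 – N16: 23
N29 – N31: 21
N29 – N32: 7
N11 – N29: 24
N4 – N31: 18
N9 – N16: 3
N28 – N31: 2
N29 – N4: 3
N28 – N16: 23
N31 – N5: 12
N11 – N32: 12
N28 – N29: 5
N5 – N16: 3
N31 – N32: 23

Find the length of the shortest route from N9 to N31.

Running Dijkstra from N9:
N9: 0
N16: 3  (via N9)
N5: 6  (via N16)
N11: 8  (via N5)
N32: 14  (via N16)
N31: 18  (via N5)
Shortest route: N9–N16–N5–N31 = 18.

18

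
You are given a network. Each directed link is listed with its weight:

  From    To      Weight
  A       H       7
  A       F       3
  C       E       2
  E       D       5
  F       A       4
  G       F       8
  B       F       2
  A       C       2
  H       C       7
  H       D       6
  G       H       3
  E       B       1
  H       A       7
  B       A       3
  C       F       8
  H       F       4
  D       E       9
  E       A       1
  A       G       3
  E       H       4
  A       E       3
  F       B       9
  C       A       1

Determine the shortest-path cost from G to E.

12

Settle nodes by increasing distance from G:
G: 0
H: 3  (via G)
F: 7  (via H)
D: 9  (via H)
A: 10  (via H)
C: 10  (via H)
E: 12  (via C)
Shortest route: G → H → C → E = 12.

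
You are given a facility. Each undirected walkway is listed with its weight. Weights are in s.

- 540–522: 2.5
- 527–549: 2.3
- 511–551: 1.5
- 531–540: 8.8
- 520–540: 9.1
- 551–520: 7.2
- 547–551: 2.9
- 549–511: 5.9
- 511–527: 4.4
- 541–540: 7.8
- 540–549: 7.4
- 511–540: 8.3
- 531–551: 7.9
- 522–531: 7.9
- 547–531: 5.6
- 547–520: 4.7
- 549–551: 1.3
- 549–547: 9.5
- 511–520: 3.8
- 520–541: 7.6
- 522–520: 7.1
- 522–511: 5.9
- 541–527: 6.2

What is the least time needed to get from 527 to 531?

Compare a few routes:
527 - 549 - 551 - 547 - 531: 2.3+1.3+2.9+5.6 = 12.1
527 - 511 - 551 - 531: 4.4+1.5+7.9 = 13.8
527 - 549 - 551 - 531: 2.3+1.3+7.9 = 11.5
The minimum is 11.5 s via 527 - 549 - 551 - 531.

11.5 s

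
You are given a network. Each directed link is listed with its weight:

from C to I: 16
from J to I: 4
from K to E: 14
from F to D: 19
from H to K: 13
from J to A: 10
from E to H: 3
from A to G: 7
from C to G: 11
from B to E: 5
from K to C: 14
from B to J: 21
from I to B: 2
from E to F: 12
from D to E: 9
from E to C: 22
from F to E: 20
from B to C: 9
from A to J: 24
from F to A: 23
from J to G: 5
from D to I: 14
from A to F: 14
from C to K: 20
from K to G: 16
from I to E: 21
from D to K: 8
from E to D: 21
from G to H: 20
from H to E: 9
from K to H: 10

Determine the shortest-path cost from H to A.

44

Compare a few routes:
H - E - D - I - B - J - A: 9+21+14+2+21+10 = 77
H - K - C - I - B - J - A: 13+14+16+2+21+10 = 76
H - K - E - F - A: 13+14+12+23 = 62
H - E - F - A: 9+12+23 = 44
Cheapest is H - E - F - A at 44.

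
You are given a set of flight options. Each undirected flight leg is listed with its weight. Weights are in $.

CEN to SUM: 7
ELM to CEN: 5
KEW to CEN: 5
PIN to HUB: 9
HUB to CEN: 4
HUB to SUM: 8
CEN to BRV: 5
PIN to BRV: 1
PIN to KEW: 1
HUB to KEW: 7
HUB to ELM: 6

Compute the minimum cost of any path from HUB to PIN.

Shortest distances from HUB:
HUB: 0
CEN: 4  (via HUB)
ELM: 6  (via HUB)
KEW: 7  (via HUB)
PIN: 8  (via KEW)
Shortest route: HUB → KEW → PIN = $8.

$8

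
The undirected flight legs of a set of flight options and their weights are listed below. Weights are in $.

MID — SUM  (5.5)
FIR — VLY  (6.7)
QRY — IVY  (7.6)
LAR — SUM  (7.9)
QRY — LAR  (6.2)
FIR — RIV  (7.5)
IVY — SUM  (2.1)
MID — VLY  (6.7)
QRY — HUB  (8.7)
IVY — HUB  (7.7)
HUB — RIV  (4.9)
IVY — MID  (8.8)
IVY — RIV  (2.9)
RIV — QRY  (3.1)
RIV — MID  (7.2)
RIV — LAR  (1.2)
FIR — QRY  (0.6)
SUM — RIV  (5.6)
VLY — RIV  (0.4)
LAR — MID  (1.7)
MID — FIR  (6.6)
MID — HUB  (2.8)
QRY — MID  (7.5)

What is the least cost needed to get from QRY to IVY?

$6

Shortest distances from QRY:
QRY: 0
FIR: 0.6  (via QRY)
RIV: 3.1  (via QRY)
VLY: 3.5  (via RIV)
LAR: 4.3  (via RIV)
IVY: 6  (via RIV)
Shortest route: QRY → RIV → IVY = $6.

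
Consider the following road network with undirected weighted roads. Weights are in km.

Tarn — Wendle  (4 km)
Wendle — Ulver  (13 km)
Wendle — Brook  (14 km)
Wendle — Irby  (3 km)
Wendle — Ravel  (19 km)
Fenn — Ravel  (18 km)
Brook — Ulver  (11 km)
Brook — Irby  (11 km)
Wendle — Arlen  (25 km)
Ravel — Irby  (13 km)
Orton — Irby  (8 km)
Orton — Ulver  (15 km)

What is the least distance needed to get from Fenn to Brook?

42 km

Shortest distances from Fenn:
Fenn: 0
Ravel: 18  (via Fenn)
Irby: 31  (via Ravel)
Wendle: 34  (via Irby)
Tarn: 38  (via Wendle)
Orton: 39  (via Irby)
Brook: 42  (via Irby)
Shortest route: Fenn → Ravel → Irby → Brook = 42 km.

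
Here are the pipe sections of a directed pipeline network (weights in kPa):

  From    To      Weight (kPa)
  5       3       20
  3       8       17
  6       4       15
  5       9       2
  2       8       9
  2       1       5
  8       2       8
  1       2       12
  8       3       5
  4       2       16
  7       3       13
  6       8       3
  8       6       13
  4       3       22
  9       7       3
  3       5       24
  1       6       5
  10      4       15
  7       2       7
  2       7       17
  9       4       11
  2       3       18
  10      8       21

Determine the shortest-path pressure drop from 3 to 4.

Running Dijkstra from 3:
3: 0
8: 17  (via 3)
5: 24  (via 3)
2: 25  (via 8)
9: 26  (via 5)
7: 29  (via 9)
1: 30  (via 2)
6: 30  (via 8)
4: 37  (via 9)
Shortest route: 3 → 5 → 9 → 4 = 37 kPa.

37 kPa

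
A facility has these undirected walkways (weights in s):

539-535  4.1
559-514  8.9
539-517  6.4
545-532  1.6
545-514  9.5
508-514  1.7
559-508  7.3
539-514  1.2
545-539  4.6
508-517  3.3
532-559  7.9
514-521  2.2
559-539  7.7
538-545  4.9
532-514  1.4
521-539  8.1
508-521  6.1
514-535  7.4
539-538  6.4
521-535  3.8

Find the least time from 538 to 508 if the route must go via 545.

Best 538 to 545: 538–545 costing 4.9
Best 545 to 508: 545–532–514–508 costing 4.7
Total via 545: 4.9 + 4.7 = 9.6 s.

9.6 s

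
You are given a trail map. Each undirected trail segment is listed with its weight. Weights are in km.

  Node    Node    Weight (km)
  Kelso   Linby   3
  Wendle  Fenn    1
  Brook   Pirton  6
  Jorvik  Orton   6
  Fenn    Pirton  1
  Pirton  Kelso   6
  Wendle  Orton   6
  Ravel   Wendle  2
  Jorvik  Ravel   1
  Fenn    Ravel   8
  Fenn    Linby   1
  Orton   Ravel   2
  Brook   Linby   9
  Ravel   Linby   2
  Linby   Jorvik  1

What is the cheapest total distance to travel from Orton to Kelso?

7 km

Candidate routes:
Orton → Ravel → Wendle → Fenn → Linby → Kelso: 2+2+1+1+3 = 9
Orton → Ravel → Linby → Kelso: 2+2+3 = 7
The minimum is 7 km via Orton → Ravel → Linby → Kelso.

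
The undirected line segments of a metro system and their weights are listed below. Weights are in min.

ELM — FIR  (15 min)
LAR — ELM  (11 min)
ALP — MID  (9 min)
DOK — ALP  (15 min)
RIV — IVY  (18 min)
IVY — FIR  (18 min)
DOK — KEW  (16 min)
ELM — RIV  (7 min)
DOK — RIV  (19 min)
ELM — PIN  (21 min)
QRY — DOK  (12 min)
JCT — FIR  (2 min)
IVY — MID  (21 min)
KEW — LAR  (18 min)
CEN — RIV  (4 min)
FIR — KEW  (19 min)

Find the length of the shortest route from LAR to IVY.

Shortest distances from LAR:
LAR: 0
ELM: 11  (via LAR)
RIV: 18  (via ELM)
KEW: 18  (via LAR)
CEN: 22  (via RIV)
FIR: 26  (via ELM)
JCT: 28  (via FIR)
PIN: 32  (via ELM)
DOK: 34  (via KEW)
IVY: 36  (via RIV)
Shortest route: LAR → ELM → RIV → IVY = 36 min.

36 min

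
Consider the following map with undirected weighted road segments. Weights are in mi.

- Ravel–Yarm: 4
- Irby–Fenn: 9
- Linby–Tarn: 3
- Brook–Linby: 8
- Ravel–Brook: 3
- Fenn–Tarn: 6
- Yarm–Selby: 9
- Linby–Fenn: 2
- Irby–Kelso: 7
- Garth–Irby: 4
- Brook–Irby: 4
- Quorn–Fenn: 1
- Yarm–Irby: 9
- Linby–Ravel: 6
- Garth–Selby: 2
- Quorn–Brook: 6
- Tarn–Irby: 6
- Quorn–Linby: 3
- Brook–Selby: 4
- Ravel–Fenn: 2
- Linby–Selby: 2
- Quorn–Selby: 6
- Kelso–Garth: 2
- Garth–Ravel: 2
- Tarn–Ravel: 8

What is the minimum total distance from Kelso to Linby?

Compare a few routes:
Kelso–Garth–Ravel–Fenn–Quorn–Linby: 2+2+2+1+3 = 10
Kelso–Garth–Ravel–Fenn–Linby: 2+2+2+2 = 8
Kelso–Garth–Selby–Linby: 2+2+2 = 6
The minimum is 6 mi via Kelso–Garth–Selby–Linby.

6 mi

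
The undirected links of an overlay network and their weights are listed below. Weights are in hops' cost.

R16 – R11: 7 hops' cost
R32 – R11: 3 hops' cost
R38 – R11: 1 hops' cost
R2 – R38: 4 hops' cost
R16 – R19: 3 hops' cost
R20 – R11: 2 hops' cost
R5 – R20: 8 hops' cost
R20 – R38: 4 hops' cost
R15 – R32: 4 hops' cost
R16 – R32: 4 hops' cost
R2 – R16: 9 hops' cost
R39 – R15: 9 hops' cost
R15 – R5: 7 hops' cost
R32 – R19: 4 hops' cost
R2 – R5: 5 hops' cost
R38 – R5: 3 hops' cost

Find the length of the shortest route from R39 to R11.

Enumerating some paths:
R39–R15–R32–R11: 9+4+3 = 16
R39–R15–R5–R38–R11: 9+7+3+1 = 20
R39–R15–R32–R16–R11: 9+4+4+7 = 24
The minimum is 16 hops' cost via R39–R15–R32–R11.

16 hops' cost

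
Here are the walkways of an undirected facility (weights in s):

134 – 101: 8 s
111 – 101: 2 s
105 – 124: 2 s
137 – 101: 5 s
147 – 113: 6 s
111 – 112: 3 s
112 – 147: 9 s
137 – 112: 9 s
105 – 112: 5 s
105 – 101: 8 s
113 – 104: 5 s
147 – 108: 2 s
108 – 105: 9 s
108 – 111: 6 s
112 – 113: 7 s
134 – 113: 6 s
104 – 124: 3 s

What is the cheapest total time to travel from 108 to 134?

Settle nodes by increasing distance from 108:
108: 0
147: 2  (via 108)
111: 6  (via 108)
101: 8  (via 111)
113: 8  (via 147)
112: 9  (via 111)
105: 9  (via 108)
124: 11  (via 105)
137: 13  (via 101)
104: 13  (via 113)
134: 14  (via 113)
Shortest route: 108–147–113–134 = 14 s.

14 s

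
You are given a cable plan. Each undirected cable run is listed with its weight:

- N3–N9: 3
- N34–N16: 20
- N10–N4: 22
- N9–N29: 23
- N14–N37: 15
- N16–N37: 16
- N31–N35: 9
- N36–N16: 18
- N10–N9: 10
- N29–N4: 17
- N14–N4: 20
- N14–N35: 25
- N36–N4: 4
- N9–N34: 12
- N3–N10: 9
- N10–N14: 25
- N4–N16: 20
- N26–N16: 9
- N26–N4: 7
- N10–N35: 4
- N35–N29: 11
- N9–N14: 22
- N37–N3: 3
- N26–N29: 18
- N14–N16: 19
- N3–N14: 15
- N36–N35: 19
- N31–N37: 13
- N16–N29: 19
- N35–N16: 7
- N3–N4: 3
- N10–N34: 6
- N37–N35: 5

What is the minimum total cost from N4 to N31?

19

Candidate routes:
N4 → N3 → N37 → N31: 3+3+13 = 19
N4 → N3 → N37 → N35 → N31: 3+3+5+9 = 20
Cheapest is N4 → N3 → N37 → N31 at 19.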